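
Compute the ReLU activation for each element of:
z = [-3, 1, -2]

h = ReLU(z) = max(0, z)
h = [0, 1, 0]

ReLU applied element-wise: max(0,-3)=0, max(0,1)=1, max(0,-2)=0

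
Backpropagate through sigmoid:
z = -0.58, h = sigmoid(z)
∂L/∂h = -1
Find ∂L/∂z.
∂L/∂z = -0.2301

σ(-0.58) = 0.3589
σ'(-0.58) = σ(-0.58)(1 - σ(-0.58)) = 0.3589 × 0.6411 = 0.2301
∂L/∂z = ∂L/∂h · σ'(z) = -1 × 0.2301 = -0.2301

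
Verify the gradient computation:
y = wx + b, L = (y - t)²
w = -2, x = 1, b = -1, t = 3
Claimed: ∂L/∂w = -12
Correct

y = (-2)(1) + -1 = -3
∂L/∂y = 2(y - t) = 2(-3 - 3) = -12
∂y/∂w = x = 1
∂L/∂w = -12 × 1 = -12

Claimed value: -12
Correct: The correct gradient is -12.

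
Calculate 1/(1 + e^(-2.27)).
0.9064

sigmoid(2.27) = 1/(1 + e^(-2.27)) = 1/(1 + 0.1033) = 0.9064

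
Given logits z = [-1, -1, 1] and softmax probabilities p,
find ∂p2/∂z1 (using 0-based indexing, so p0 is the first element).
∂p2/∂z1 = -0.08382

p = softmax(z) = [0.1065, 0.1065, 0.787]
p2 = 0.787, p1 = 0.1065

∂p2/∂z1 = -p2 × p1 = -0.787 × 0.1065 = -0.08382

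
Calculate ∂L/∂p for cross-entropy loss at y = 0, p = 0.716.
∂L/∂p = 3.521

∂L/∂p = -y/p + (1-y)/(1-p) = 0 + 1/0.284 = 3.521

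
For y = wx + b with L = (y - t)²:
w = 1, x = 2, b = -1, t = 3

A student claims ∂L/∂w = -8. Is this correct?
Correct

y = (1)(2) + -1 = 1
∂L/∂y = 2(y - t) = 2(1 - 3) = -4
∂y/∂w = x = 2
∂L/∂w = -4 × 2 = -8

Claimed value: -8
Correct: The correct gradient is -8.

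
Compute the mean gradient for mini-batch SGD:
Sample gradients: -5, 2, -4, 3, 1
Average gradient = -0.6

Average = (1/5)(-5 + 2 + -4 + 3 + 1) = -3/5 = -0.6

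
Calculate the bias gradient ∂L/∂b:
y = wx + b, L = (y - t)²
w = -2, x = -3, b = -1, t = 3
∂L/∂b = 4

y = wx + b = (-2)(-3) + -1 = 5
∂L/∂y = 2(y - t) = 2(5 - 3) = 4
∂y/∂b = 1
∂L/∂b = ∂L/∂y · ∂y/∂b = 4 × 1 = 4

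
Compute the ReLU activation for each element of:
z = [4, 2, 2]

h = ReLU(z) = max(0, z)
h = [4, 2, 2]

ReLU applied element-wise: max(0,4)=4, max(0,2)=2, max(0,2)=2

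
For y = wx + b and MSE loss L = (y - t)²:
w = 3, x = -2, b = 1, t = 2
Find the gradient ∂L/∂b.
∂L/∂b = -14

y = wx + b = (3)(-2) + 1 = -5
∂L/∂y = 2(y - t) = 2(-5 - 2) = -14
∂y/∂b = 1
∂L/∂b = ∂L/∂y · ∂y/∂b = -14 × 1 = -14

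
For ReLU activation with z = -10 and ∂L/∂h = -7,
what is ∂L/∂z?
∂L/∂z = 0

h = ReLU(-10) = 0
Since z < 0: ∂h/∂z = 0
∂L/∂z = ∂L/∂h · ∂h/∂z = -7 × 0 = 0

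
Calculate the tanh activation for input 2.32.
0.9809

tanh(2.32) = (e^(2.32) - e^(-2.32))/(e^(2.32) + e^(-2.32)) = 0.9809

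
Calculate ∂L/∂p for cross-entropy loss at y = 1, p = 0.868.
∂L/∂p = -1.152

∂L/∂p = -y/p + (1-y)/(1-p) = -1/0.868 + 0 = -1.152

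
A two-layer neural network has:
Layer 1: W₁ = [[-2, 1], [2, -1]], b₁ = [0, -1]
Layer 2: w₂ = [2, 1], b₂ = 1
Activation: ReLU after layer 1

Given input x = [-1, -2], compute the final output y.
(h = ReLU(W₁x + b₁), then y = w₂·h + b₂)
y = 1

Layer 1 pre-activation: z₁ = [0, -1]
After ReLU: h = [0, 0]
Layer 2 output: y = 2×0 + 1×0 + 1 = 1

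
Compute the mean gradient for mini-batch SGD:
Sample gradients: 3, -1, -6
Average gradient = -1.333

Average = (1/3)(3 + -1 + -6) = -4/3 = -1.333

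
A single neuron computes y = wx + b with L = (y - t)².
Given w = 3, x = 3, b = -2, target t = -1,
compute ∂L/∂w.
∂L/∂w = 48

y = wx + b = (3)(3) + -2 = 7
∂L/∂y = 2(y - t) = 2(7 - -1) = 16
∂y/∂w = x = 3
∂L/∂w = ∂L/∂y · ∂y/∂w = 16 × 3 = 48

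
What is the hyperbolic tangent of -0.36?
-0.3452

tanh(-0.36) = (e^(-0.36) - e^(0.36))/(e^(-0.36) + e^(0.36)) = -0.3452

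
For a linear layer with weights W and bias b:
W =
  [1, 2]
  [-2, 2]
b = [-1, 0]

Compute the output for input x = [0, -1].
y = [-3, -2]

Wx = [1×0 + 2×-1, -2×0 + 2×-1]
   = [-2, -2]
y = Wx + b = [-2 + -1, -2 + 0] = [-3, -2]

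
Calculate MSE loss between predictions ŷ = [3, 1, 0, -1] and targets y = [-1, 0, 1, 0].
MSE = 4.75

MSE = (1/4)((3--1)² + (1-0)² + (0-1)² + (-1-0)²) = (1/4)(16 + 1 + 1 + 1) = 4.75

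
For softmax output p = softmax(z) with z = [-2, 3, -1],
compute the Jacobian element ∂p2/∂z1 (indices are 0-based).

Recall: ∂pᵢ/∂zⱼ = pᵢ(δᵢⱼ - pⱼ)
∂p2/∂z1 = -0.01743

p = softmax(z) = [0.006573, 0.9756, 0.01787]
p2 = 0.01787, p1 = 0.9756

∂p2/∂z1 = -p2 × p1 = -0.01787 × 0.9756 = -0.01743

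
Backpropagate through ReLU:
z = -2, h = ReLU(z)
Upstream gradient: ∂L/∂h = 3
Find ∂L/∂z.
∂L/∂z = 0

h = ReLU(-2) = 0
Since z < 0: ∂h/∂z = 0
∂L/∂z = ∂L/∂h · ∂h/∂z = 3 × 0 = 0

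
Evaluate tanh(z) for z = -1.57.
-0.917

tanh(-1.57) = (e^(-1.57) - e^(1.57))/(e^(-1.57) + e^(1.57)) = -0.917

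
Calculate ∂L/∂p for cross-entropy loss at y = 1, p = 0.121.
∂L/∂p = -8.264

∂L/∂p = -y/p + (1-y)/(1-p) = -1/0.121 + 0 = -8.264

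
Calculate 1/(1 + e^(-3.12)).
0.9577

sigmoid(3.12) = 1/(1 + e^(-3.12)) = 1/(1 + 0.04416) = 0.9577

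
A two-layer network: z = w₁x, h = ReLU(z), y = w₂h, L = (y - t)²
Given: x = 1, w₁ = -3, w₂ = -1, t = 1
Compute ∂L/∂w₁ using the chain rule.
∂L/∂w₁ = 0

Forward pass:
z = w₁x = -3×1 = -3
h = ReLU(-3) = 0
y = w₂h = -1×0 = 0

Backward pass:
∂L/∂y = 2(y - t) = 2(0 - 1) = -2
∂y/∂h = w₂ = -1
∂h/∂z = 0 (ReLU derivative)
∂z/∂w₁ = x = 1

∂L/∂w₁ = -2 × -1 × 0 × 1 = 0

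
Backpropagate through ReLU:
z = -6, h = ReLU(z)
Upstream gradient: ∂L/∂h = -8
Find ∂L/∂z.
∂L/∂z = 0

h = ReLU(-6) = 0
Since z < 0: ∂h/∂z = 0
∂L/∂z = ∂L/∂h · ∂h/∂z = -8 × 0 = 0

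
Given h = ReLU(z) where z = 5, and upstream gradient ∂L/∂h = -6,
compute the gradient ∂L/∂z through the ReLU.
∂L/∂z = -6

h = ReLU(5) = 5
Since z > 0: ∂h/∂z = 1
∂L/∂z = ∂L/∂h · ∂h/∂z = -6 × 1 = -6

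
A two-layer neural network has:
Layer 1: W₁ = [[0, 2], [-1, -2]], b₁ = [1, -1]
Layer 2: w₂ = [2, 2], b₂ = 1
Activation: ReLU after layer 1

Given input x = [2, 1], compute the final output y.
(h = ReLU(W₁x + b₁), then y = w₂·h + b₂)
y = 7

Layer 1 pre-activation: z₁ = [3, -5]
After ReLU: h = [3, 0]
Layer 2 output: y = 2×3 + 2×0 + 1 = 7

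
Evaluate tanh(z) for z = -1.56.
-0.9154

tanh(-1.56) = (e^(-1.56) - e^(1.56))/(e^(-1.56) + e^(1.56)) = -0.9154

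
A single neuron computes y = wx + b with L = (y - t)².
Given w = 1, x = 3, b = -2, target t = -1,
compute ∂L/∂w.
∂L/∂w = 12

y = wx + b = (1)(3) + -2 = 1
∂L/∂y = 2(y - t) = 2(1 - -1) = 4
∂y/∂w = x = 3
∂L/∂w = ∂L/∂y · ∂y/∂w = 4 × 3 = 12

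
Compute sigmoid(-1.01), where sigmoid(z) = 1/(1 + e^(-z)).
0.267

sigmoid(-1.01) = 1/(1 + e^(1.01)) = 1/(1 + 2.746) = 0.267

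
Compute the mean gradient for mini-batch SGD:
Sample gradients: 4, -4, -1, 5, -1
Average gradient = 0.6

Average = (1/5)(4 + -4 + -1 + 5 + -1) = 3/5 = 0.6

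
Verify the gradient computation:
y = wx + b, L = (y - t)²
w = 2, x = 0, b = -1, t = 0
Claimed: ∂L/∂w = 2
Incorrect

y = (2)(0) + -1 = -1
∂L/∂y = 2(y - t) = 2(-1 - 0) = -2
∂y/∂w = x = 0
∂L/∂w = -2 × 0 = 0

Claimed value: 2
Incorrect: The correct gradient is 0.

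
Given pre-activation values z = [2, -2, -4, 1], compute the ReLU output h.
h = [2, 0, 0, 1]

ReLU applied element-wise: max(0,2)=2, max(0,-2)=0, max(0,-4)=0, max(0,1)=1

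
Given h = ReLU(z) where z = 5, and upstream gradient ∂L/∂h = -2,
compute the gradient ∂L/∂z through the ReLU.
∂L/∂z = -2

h = ReLU(5) = 5
Since z > 0: ∂h/∂z = 1
∂L/∂z = ∂L/∂h · ∂h/∂z = -2 × 1 = -2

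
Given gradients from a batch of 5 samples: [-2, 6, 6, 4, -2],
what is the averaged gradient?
Average gradient = 2.4

Average = (1/5)(-2 + 6 + 6 + 4 + -2) = 12/5 = 2.4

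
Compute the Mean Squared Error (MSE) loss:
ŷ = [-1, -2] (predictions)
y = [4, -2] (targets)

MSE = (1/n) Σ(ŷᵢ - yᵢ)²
MSE = 12.5

MSE = (1/2)((-1-4)² + (-2--2)²) = (1/2)(25 + 0) = 12.5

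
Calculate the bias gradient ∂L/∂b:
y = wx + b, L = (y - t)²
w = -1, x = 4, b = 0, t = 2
∂L/∂b = -12

y = wx + b = (-1)(4) + 0 = -4
∂L/∂y = 2(y - t) = 2(-4 - 2) = -12
∂y/∂b = 1
∂L/∂b = ∂L/∂y · ∂y/∂b = -12 × 1 = -12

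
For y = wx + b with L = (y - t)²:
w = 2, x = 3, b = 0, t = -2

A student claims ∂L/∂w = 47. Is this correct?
Incorrect

y = (2)(3) + 0 = 6
∂L/∂y = 2(y - t) = 2(6 - -2) = 16
∂y/∂w = x = 3
∂L/∂w = 16 × 3 = 48

Claimed value: 47
Incorrect: The correct gradient is 48.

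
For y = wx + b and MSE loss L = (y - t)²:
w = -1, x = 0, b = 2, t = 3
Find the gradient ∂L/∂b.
∂L/∂b = -2

y = wx + b = (-1)(0) + 2 = 2
∂L/∂y = 2(y - t) = 2(2 - 3) = -2
∂y/∂b = 1
∂L/∂b = ∂L/∂y · ∂y/∂b = -2 × 1 = -2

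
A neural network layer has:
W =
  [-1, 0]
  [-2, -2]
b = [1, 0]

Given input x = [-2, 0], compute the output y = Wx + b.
y = [3, 4]

Wx = [-1×-2 + 0×0, -2×-2 + -2×0]
   = [2, 4]
y = Wx + b = [2 + 1, 4 + 0] = [3, 4]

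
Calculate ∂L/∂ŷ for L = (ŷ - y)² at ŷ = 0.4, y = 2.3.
∂L/∂ŷ = -3.8

∂L/∂ŷ = 2(ŷ - y) = 2(0.4 - 2.3) = 2(-1.9) = -3.8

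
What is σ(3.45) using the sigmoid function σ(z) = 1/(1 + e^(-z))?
0.9692

sigmoid(3.45) = 1/(1 + e^(-3.45)) = 1/(1 + 0.03175) = 0.9692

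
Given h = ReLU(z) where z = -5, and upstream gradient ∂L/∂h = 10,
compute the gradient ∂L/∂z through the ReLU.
∂L/∂z = 0

h = ReLU(-5) = 0
Since z < 0: ∂h/∂z = 0
∂L/∂z = ∂L/∂h · ∂h/∂z = 10 × 0 = 0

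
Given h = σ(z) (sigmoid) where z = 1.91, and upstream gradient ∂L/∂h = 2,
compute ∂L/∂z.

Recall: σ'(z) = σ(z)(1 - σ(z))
∂L/∂z = 0.2247

σ(1.91) = 0.871
σ'(1.91) = σ(1.91)(1 - σ(1.91)) = 0.871 × 0.129 = 0.1123
∂L/∂z = ∂L/∂h · σ'(z) = 2 × 0.1123 = 0.2247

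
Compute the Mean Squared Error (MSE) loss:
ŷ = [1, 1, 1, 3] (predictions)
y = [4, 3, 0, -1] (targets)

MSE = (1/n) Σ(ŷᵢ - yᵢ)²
MSE = 7.5

MSE = (1/4)((1-4)² + (1-3)² + (1-0)² + (3--1)²) = (1/4)(9 + 4 + 1 + 16) = 7.5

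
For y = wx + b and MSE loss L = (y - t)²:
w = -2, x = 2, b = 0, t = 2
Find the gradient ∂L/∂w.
∂L/∂w = -24

y = wx + b = (-2)(2) + 0 = -4
∂L/∂y = 2(y - t) = 2(-4 - 2) = -12
∂y/∂w = x = 2
∂L/∂w = ∂L/∂y · ∂y/∂w = -12 × 2 = -24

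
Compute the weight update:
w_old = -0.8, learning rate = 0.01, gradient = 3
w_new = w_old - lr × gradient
w_new = -0.83

w_new = w - η·∂L/∂w = -0.8 - 0.01×(3) = -0.8 - (0.03) = -0.83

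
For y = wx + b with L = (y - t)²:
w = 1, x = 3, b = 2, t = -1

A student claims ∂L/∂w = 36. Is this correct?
Correct

y = (1)(3) + 2 = 5
∂L/∂y = 2(y - t) = 2(5 - -1) = 12
∂y/∂w = x = 3
∂L/∂w = 12 × 3 = 36

Claimed value: 36
Correct: The correct gradient is 36.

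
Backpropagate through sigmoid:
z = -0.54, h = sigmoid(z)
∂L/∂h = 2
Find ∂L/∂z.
∂L/∂z = 0.4653

σ(-0.54) = 0.3682
σ'(-0.54) = σ(-0.54)(1 - σ(-0.54)) = 0.3682 × 0.6318 = 0.2326
∂L/∂z = ∂L/∂h · σ'(z) = 2 × 0.2326 = 0.4653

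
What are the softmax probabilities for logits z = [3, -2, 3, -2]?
p = [0.4967, 0.0033, 0.4967, 0.0033]

exp(z) = [20.09, 0.1353, 20.09, 0.1353]
Sum = 40.44
p = [0.4967, 0.0033, 0.4967, 0.0033]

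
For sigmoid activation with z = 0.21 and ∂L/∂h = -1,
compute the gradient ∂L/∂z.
∂L/∂z = -0.2473

σ(0.21) = 0.5523
σ'(0.21) = σ(0.21)(1 - σ(0.21)) = 0.5523 × 0.4477 = 0.2473
∂L/∂z = ∂L/∂h · σ'(z) = -1 × 0.2473 = -0.2473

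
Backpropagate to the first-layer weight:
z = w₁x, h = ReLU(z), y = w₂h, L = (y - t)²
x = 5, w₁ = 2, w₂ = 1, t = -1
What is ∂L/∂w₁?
∂L/∂w₁ = 110

Forward pass:
z = w₁x = 2×5 = 10
h = ReLU(10) = 10
y = w₂h = 1×10 = 10

Backward pass:
∂L/∂y = 2(y - t) = 2(10 - -1) = 22
∂y/∂h = w₂ = 1
∂h/∂z = 1 (ReLU derivative)
∂z/∂w₁ = x = 5

∂L/∂w₁ = 22 × 1 × 1 × 5 = 110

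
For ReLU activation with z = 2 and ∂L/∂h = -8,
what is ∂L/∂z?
∂L/∂z = -8

h = ReLU(2) = 2
Since z > 0: ∂h/∂z = 1
∂L/∂z = ∂L/∂h · ∂h/∂z = -8 × 1 = -8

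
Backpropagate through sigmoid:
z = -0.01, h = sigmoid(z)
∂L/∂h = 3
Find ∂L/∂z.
∂L/∂z = 0.75

σ(-0.01) = 0.4975
σ'(-0.01) = σ(-0.01)(1 - σ(-0.01)) = 0.4975 × 0.5025 = 0.25
∂L/∂z = ∂L/∂h · σ'(z) = 3 × 0.25 = 0.75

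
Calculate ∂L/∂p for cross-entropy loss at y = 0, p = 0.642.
∂L/∂p = 2.793

∂L/∂p = -y/p + (1-y)/(1-p) = 0 + 1/0.358 = 2.793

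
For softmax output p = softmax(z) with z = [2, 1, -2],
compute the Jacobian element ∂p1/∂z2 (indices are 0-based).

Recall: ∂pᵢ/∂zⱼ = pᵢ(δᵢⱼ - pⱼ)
∂p1/∂z2 = -0.003507

p = softmax(z) = [0.7214, 0.2654, 0.01321]
p1 = 0.2654, p2 = 0.01321

∂p1/∂z2 = -p1 × p2 = -0.2654 × 0.01321 = -0.003507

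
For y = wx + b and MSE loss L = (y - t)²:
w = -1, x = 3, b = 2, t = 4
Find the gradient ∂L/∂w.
∂L/∂w = -30

y = wx + b = (-1)(3) + 2 = -1
∂L/∂y = 2(y - t) = 2(-1 - 4) = -10
∂y/∂w = x = 3
∂L/∂w = ∂L/∂y · ∂y/∂w = -10 × 3 = -30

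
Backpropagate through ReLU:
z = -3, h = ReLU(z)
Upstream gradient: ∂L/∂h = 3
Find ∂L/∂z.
∂L/∂z = 0

h = ReLU(-3) = 0
Since z < 0: ∂h/∂z = 0
∂L/∂z = ∂L/∂h · ∂h/∂z = 3 × 0 = 0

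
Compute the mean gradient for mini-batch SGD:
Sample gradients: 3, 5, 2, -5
Average gradient = 1.25

Average = (1/4)(3 + 5 + 2 + -5) = 5/4 = 1.25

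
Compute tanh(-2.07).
-0.9687

tanh(-2.07) = (e^(-2.07) - e^(2.07))/(e^(-2.07) + e^(2.07)) = -0.9687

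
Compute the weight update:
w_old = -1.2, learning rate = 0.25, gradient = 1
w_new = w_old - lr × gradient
w_new = -1.45

w_new = w - η·∂L/∂w = -1.2 - 0.25×(1) = -1.2 - (0.25) = -1.45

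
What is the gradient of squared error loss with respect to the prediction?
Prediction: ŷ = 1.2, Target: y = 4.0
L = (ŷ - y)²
∂L/∂ŷ = -5.6

∂L/∂ŷ = 2(ŷ - y) = 2(1.2 - 4.0) = 2(-2.8) = -5.6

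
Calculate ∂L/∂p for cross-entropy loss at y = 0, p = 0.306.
∂L/∂p = 1.441

∂L/∂p = -y/p + (1-y)/(1-p) = 0 + 1/0.694 = 1.441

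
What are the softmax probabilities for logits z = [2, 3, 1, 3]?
p = [0.147, 0.3995, 0.0541, 0.3995]

exp(z) = [7.389, 20.09, 2.718, 20.09]
Sum = 50.28
p = [0.147, 0.3995, 0.0541, 0.3995]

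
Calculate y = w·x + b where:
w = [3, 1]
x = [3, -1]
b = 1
y = 9

y = (3)(3) + (1)(-1) + 1 = 9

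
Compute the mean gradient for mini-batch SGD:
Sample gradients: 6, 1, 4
Average gradient = 3.667

Average = (1/3)(6 + 1 + 4) = 11/3 = 3.667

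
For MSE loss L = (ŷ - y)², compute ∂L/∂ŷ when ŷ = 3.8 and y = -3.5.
∂L/∂ŷ = 14.6

∂L/∂ŷ = 2(ŷ - y) = 2(3.8 - -3.5) = 2(7.3) = 14.6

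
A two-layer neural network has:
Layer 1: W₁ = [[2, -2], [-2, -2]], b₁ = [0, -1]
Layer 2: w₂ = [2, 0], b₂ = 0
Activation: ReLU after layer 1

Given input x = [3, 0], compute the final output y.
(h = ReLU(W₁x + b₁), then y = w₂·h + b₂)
y = 12

Layer 1 pre-activation: z₁ = [6, -7]
After ReLU: h = [6, 0]
Layer 2 output: y = 2×6 + 0×0 + 0 = 12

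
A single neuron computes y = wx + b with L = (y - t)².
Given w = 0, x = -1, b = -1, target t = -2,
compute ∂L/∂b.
∂L/∂b = 2

y = wx + b = (0)(-1) + -1 = -1
∂L/∂y = 2(y - t) = 2(-1 - -2) = 2
∂y/∂b = 1
∂L/∂b = ∂L/∂y · ∂y/∂b = 2 × 1 = 2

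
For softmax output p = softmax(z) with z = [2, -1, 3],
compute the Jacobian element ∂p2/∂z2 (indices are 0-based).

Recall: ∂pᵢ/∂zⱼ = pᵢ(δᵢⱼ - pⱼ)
∂p2/∂z2 = 0.201

p = softmax(z) = [0.2654, 0.01321, 0.7214]
p2 = 0.7214

∂p2/∂z2 = p2(1 - p2) = 0.7214 × (1 - 0.7214) = 0.201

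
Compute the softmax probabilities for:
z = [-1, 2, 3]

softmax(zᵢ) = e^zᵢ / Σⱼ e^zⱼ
p = [0.0132, 0.2654, 0.7214]

exp(z) = [0.3679, 7.389, 20.09]
Sum = 27.84
p = [0.0132, 0.2654, 0.7214]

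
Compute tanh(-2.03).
-0.9661

tanh(-2.03) = (e^(-2.03) - e^(2.03))/(e^(-2.03) + e^(2.03)) = -0.9661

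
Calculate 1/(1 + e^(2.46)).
0.07871

sigmoid(-2.46) = 1/(1 + e^(2.46)) = 1/(1 + 11.7) = 0.07871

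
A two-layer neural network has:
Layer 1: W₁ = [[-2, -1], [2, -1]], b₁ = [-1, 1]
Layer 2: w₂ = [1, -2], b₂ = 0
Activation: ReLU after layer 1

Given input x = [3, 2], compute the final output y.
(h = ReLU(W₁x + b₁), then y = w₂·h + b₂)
y = -10

Layer 1 pre-activation: z₁ = [-9, 5]
After ReLU: h = [0, 5]
Layer 2 output: y = 1×0 + -2×5 + 0 = -10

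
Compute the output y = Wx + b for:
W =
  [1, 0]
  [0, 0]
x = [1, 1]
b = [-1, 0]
y = [0, 0]

Wx = [1×1 + 0×1, 0×1 + 0×1]
   = [1, 0]
y = Wx + b = [1 + -1, 0 + 0] = [0, 0]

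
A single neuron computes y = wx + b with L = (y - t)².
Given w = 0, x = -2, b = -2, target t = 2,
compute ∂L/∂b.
∂L/∂b = -8

y = wx + b = (0)(-2) + -2 = -2
∂L/∂y = 2(y - t) = 2(-2 - 2) = -8
∂y/∂b = 1
∂L/∂b = ∂L/∂y · ∂y/∂b = -8 × 1 = -8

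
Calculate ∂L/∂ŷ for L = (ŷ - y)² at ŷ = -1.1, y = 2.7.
∂L/∂ŷ = -7.6

∂L/∂ŷ = 2(ŷ - y) = 2(-1.1 - 2.7) = 2(-3.8) = -7.6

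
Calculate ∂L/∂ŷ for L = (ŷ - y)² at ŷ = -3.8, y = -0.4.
∂L/∂ŷ = -6.8

∂L/∂ŷ = 2(ŷ - y) = 2(-3.8 - -0.4) = 2(-3.4) = -6.8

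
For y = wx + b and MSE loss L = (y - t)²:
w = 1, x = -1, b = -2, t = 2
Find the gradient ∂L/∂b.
∂L/∂b = -10

y = wx + b = (1)(-1) + -2 = -3
∂L/∂y = 2(y - t) = 2(-3 - 2) = -10
∂y/∂b = 1
∂L/∂b = ∂L/∂y · ∂y/∂b = -10 × 1 = -10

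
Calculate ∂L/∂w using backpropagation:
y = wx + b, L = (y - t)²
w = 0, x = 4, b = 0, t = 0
∂L/∂w = 0

y = wx + b = (0)(4) + 0 = 0
∂L/∂y = 2(y - t) = 2(0 - 0) = 0
∂y/∂w = x = 4
∂L/∂w = ∂L/∂y · ∂y/∂w = 0 × 4 = 0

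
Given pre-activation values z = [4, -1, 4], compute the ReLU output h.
h = [4, 0, 4]

ReLU applied element-wise: max(0,4)=4, max(0,-1)=0, max(0,4)=4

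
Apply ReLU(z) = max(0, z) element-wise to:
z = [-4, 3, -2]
h = [0, 3, 0]

ReLU applied element-wise: max(0,-4)=0, max(0,3)=3, max(0,-2)=0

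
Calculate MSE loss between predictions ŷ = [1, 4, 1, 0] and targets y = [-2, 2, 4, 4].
MSE = 9.5

MSE = (1/4)((1--2)² + (4-2)² + (1-4)² + (0-4)²) = (1/4)(9 + 4 + 9 + 16) = 9.5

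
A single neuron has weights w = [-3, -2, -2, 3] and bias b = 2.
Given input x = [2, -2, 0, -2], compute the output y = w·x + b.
y = -6

y = (-3)(2) + (-2)(-2) + (-2)(0) + (3)(-2) + 2 = -6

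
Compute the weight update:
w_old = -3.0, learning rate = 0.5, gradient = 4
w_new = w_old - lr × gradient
w_new = -5

w_new = w - η·∂L/∂w = -3.0 - 0.5×(4) = -3.0 - (2) = -5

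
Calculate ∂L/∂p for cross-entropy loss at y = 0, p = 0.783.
∂L/∂p = 4.608

∂L/∂p = -y/p + (1-y)/(1-p) = 0 + 1/0.217 = 4.608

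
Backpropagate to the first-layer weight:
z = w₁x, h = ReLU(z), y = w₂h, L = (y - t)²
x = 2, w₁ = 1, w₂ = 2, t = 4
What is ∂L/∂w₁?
∂L/∂w₁ = 0

Forward pass:
z = w₁x = 1×2 = 2
h = ReLU(2) = 2
y = w₂h = 2×2 = 4

Backward pass:
∂L/∂y = 2(y - t) = 2(4 - 4) = 0
∂y/∂h = w₂ = 2
∂h/∂z = 1 (ReLU derivative)
∂z/∂w₁ = x = 2

∂L/∂w₁ = 0 × 2 × 1 × 2 = 0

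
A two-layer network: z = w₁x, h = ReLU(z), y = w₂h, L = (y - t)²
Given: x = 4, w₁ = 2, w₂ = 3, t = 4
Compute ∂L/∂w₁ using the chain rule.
∂L/∂w₁ = 480

Forward pass:
z = w₁x = 2×4 = 8
h = ReLU(8) = 8
y = w₂h = 3×8 = 24

Backward pass:
∂L/∂y = 2(y - t) = 2(24 - 4) = 40
∂y/∂h = w₂ = 3
∂h/∂z = 1 (ReLU derivative)
∂z/∂w₁ = x = 4

∂L/∂w₁ = 40 × 3 × 1 × 4 = 480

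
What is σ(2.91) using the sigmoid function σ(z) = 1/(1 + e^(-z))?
0.9483

sigmoid(2.91) = 1/(1 + e^(-2.91)) = 1/(1 + 0.05448) = 0.9483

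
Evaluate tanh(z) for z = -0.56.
-0.508

tanh(-0.56) = (e^(-0.56) - e^(0.56))/(e^(-0.56) + e^(0.56)) = -0.508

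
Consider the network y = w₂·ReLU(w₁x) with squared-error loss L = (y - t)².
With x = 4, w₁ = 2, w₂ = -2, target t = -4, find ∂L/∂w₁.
∂L/∂w₁ = 192

Forward pass:
z = w₁x = 2×4 = 8
h = ReLU(8) = 8
y = w₂h = -2×8 = -16

Backward pass:
∂L/∂y = 2(y - t) = 2(-16 - -4) = -24
∂y/∂h = w₂ = -2
∂h/∂z = 1 (ReLU derivative)
∂z/∂w₁ = x = 4

∂L/∂w₁ = -24 × -2 × 1 × 4 = 192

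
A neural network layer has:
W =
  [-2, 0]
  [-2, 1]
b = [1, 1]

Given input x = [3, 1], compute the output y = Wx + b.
y = [-5, -4]

Wx = [-2×3 + 0×1, -2×3 + 1×1]
   = [-6, -5]
y = Wx + b = [-6 + 1, -5 + 1] = [-5, -4]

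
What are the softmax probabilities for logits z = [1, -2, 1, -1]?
p = [0.4576, 0.0228, 0.4576, 0.0619]

exp(z) = [2.718, 0.1353, 2.718, 0.3679]
Sum = 5.94
p = [0.4576, 0.0228, 0.4576, 0.0619]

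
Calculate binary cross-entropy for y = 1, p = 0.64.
L = 0.4463

L = -1·log(0.64) - 0·log(0.36) = -log(0.64) = 0.4463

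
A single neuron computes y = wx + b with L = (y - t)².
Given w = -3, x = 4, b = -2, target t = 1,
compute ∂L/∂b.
∂L/∂b = -30

y = wx + b = (-3)(4) + -2 = -14
∂L/∂y = 2(y - t) = 2(-14 - 1) = -30
∂y/∂b = 1
∂L/∂b = ∂L/∂y · ∂y/∂b = -30 × 1 = -30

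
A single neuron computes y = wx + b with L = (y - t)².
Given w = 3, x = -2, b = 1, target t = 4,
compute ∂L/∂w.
∂L/∂w = 36

y = wx + b = (3)(-2) + 1 = -5
∂L/∂y = 2(y - t) = 2(-5 - 4) = -18
∂y/∂w = x = -2
∂L/∂w = ∂L/∂y · ∂y/∂w = -18 × -2 = 36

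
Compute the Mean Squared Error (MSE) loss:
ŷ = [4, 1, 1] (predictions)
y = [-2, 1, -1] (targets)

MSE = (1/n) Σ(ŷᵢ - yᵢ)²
MSE = 13.33

MSE = (1/3)((4--2)² + (1-1)² + (1--1)²) = (1/3)(36 + 0 + 4) = 13.33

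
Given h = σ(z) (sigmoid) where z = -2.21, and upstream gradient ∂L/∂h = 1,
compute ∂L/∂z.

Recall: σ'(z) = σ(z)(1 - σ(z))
∂L/∂z = 0.08908

σ(-2.21) = 0.09886
σ'(-2.21) = σ(-2.21)(1 - σ(-2.21)) = 0.09886 × 0.9011 = 0.08908
∂L/∂z = ∂L/∂h · σ'(z) = 1 × 0.08908 = 0.08908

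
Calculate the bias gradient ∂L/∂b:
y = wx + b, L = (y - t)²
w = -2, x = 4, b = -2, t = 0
∂L/∂b = -20

y = wx + b = (-2)(4) + -2 = -10
∂L/∂y = 2(y - t) = 2(-10 - 0) = -20
∂y/∂b = 1
∂L/∂b = ∂L/∂y · ∂y/∂b = -20 × 1 = -20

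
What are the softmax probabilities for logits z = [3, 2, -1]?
p = [0.7214, 0.2654, 0.0132]

exp(z) = [20.09, 7.389, 0.3679]
Sum = 27.84
p = [0.7214, 0.2654, 0.0132]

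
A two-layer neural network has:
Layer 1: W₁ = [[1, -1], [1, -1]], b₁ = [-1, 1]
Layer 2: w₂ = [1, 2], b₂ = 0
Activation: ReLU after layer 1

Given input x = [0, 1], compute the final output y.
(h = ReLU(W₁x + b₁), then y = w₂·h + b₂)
y = 0

Layer 1 pre-activation: z₁ = [-2, 0]
After ReLU: h = [0, 0]
Layer 2 output: y = 1×0 + 2×0 + 0 = 0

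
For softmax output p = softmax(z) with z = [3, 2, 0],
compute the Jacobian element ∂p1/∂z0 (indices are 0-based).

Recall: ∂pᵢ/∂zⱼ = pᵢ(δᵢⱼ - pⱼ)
∂p1/∂z0 = -0.183

p = softmax(z) = [0.7054, 0.2595, 0.03512]
p1 = 0.2595, p0 = 0.7054

∂p1/∂z0 = -p1 × p0 = -0.2595 × 0.7054 = -0.183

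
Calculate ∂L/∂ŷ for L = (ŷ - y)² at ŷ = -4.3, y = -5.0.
∂L/∂ŷ = 1.4

∂L/∂ŷ = 2(ŷ - y) = 2(-4.3 - -5.0) = 2(0.7) = 1.4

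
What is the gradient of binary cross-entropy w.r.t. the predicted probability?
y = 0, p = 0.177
∂L/∂p = 1.215

∂L/∂p = -y/p + (1-y)/(1-p) = 0 + 1/0.823 = 1.215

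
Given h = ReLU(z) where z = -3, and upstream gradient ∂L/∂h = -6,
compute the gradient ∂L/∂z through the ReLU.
∂L/∂z = 0

h = ReLU(-3) = 0
Since z < 0: ∂h/∂z = 0
∂L/∂z = ∂L/∂h · ∂h/∂z = -6 × 0 = 0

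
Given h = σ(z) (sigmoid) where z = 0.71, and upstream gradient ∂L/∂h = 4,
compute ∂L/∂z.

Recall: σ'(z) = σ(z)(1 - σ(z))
∂L/∂z = 0.8839

σ(0.71) = 0.6704
σ'(0.71) = σ(0.71)(1 - σ(0.71)) = 0.6704 × 0.3296 = 0.221
∂L/∂z = ∂L/∂h · σ'(z) = 4 × 0.221 = 0.8839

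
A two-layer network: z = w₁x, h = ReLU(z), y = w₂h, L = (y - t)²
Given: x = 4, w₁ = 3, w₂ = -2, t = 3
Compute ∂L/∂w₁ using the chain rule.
∂L/∂w₁ = 432

Forward pass:
z = w₁x = 3×4 = 12
h = ReLU(12) = 12
y = w₂h = -2×12 = -24

Backward pass:
∂L/∂y = 2(y - t) = 2(-24 - 3) = -54
∂y/∂h = w₂ = -2
∂h/∂z = 1 (ReLU derivative)
∂z/∂w₁ = x = 4

∂L/∂w₁ = -54 × -2 × 1 × 4 = 432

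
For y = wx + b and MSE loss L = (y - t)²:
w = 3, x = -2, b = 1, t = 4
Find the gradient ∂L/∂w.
∂L/∂w = 36

y = wx + b = (3)(-2) + 1 = -5
∂L/∂y = 2(y - t) = 2(-5 - 4) = -18
∂y/∂w = x = -2
∂L/∂w = ∂L/∂y · ∂y/∂w = -18 × -2 = 36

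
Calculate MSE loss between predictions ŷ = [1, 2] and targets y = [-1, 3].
MSE = 2.5

MSE = (1/2)((1--1)² + (2-3)²) = (1/2)(4 + 1) = 2.5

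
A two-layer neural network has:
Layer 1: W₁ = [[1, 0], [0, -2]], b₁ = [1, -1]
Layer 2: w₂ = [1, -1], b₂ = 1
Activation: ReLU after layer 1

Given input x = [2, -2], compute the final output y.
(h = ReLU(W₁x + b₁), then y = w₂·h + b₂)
y = 1

Layer 1 pre-activation: z₁ = [3, 3]
After ReLU: h = [3, 3]
Layer 2 output: y = 1×3 + -1×3 + 1 = 1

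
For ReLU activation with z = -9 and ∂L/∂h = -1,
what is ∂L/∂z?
∂L/∂z = 0

h = ReLU(-9) = 0
Since z < 0: ∂h/∂z = 0
∂L/∂z = ∂L/∂h · ∂h/∂z = -1 × 0 = 0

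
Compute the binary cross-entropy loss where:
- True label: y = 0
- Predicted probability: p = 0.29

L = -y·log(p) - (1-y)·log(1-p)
L = 0.3425

L = -0·log(0.29) - 1·log(0.71) = -log(0.71) = 0.3425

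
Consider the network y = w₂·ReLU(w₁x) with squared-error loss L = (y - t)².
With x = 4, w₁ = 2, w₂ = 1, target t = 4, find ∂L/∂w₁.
∂L/∂w₁ = 32

Forward pass:
z = w₁x = 2×4 = 8
h = ReLU(8) = 8
y = w₂h = 1×8 = 8

Backward pass:
∂L/∂y = 2(y - t) = 2(8 - 4) = 8
∂y/∂h = w₂ = 1
∂h/∂z = 1 (ReLU derivative)
∂z/∂w₁ = x = 4

∂L/∂w₁ = 8 × 1 × 1 × 4 = 32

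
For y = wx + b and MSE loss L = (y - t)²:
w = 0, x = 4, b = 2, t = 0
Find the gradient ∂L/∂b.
∂L/∂b = 4

y = wx + b = (0)(4) + 2 = 2
∂L/∂y = 2(y - t) = 2(2 - 0) = 4
∂y/∂b = 1
∂L/∂b = ∂L/∂y · ∂y/∂b = 4 × 1 = 4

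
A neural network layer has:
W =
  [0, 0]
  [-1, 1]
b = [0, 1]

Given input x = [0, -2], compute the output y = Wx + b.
y = [0, -1]

Wx = [0×0 + 0×-2, -1×0 + 1×-2]
   = [0, -2]
y = Wx + b = [0 + 0, -2 + 1] = [0, -1]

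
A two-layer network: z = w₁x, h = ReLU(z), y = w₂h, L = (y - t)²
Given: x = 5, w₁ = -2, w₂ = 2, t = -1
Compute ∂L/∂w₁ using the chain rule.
∂L/∂w₁ = 0

Forward pass:
z = w₁x = -2×5 = -10
h = ReLU(-10) = 0
y = w₂h = 2×0 = 0

Backward pass:
∂L/∂y = 2(y - t) = 2(0 - -1) = 2
∂y/∂h = w₂ = 2
∂h/∂z = 0 (ReLU derivative)
∂z/∂w₁ = x = 5

∂L/∂w₁ = 2 × 2 × 0 × 5 = 0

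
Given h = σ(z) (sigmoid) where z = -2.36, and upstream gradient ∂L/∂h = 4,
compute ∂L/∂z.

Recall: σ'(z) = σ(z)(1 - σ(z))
∂L/∂z = 0.3153

σ(-2.36) = 0.08627
σ'(-2.36) = σ(-2.36)(1 - σ(-2.36)) = 0.08627 × 0.9137 = 0.07883
∂L/∂z = ∂L/∂h · σ'(z) = 4 × 0.07883 = 0.3153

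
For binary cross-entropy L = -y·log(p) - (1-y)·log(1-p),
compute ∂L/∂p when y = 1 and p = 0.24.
∂L/∂p = -4.167

∂L/∂p = -y/p + (1-y)/(1-p) = -1/0.24 + 0 = -4.167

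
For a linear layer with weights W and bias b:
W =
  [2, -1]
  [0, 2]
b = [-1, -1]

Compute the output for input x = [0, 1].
y = [-2, 1]

Wx = [2×0 + -1×1, 0×0 + 2×1]
   = [-1, 2]
y = Wx + b = [-1 + -1, 2 + -1] = [-2, 1]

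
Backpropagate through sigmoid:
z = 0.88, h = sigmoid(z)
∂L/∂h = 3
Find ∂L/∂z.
∂L/∂z = 0.6217

σ(0.88) = 0.7068
σ'(0.88) = σ(0.88)(1 - σ(0.88)) = 0.7068 × 0.2932 = 0.2072
∂L/∂z = ∂L/∂h · σ'(z) = 3 × 0.2072 = 0.6217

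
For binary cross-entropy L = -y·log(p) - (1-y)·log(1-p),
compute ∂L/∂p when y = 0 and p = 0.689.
∂L/∂p = 3.215

∂L/∂p = -y/p + (1-y)/(1-p) = 0 + 1/0.311 = 3.215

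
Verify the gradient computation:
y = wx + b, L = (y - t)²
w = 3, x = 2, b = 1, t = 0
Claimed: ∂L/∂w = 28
Correct

y = (3)(2) + 1 = 7
∂L/∂y = 2(y - t) = 2(7 - 0) = 14
∂y/∂w = x = 2
∂L/∂w = 14 × 2 = 28

Claimed value: 28
Correct: The correct gradient is 28.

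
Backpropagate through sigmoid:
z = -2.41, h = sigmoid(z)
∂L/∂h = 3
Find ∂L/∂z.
∂L/∂z = 0.2269

σ(-2.41) = 0.08241
σ'(-2.41) = σ(-2.41)(1 - σ(-2.41)) = 0.08241 × 0.9176 = 0.07562
∂L/∂z = ∂L/∂h · σ'(z) = 3 × 0.07562 = 0.2269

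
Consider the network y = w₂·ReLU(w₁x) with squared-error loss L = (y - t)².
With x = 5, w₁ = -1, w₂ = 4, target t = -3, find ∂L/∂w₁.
∂L/∂w₁ = 0

Forward pass:
z = w₁x = -1×5 = -5
h = ReLU(-5) = 0
y = w₂h = 4×0 = 0

Backward pass:
∂L/∂y = 2(y - t) = 2(0 - -3) = 6
∂y/∂h = w₂ = 4
∂h/∂z = 0 (ReLU derivative)
∂z/∂w₁ = x = 5

∂L/∂w₁ = 6 × 4 × 0 × 5 = 0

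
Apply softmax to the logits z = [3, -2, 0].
p = [0.9465, 0.0064, 0.0471]

exp(z) = [20.09, 0.1353, 1]
Sum = 21.22
p = [0.9465, 0.0064, 0.0471]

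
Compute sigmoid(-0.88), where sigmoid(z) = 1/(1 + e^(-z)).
0.2932

sigmoid(-0.88) = 1/(1 + e^(0.88)) = 1/(1 + 2.411) = 0.2932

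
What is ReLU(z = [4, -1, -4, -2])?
h = [4, 0, 0, 0]

ReLU applied element-wise: max(0,4)=4, max(0,-1)=0, max(0,-4)=0, max(0,-2)=0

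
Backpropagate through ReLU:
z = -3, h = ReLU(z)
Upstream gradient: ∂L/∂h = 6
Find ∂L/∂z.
∂L/∂z = 0

h = ReLU(-3) = 0
Since z < 0: ∂h/∂z = 0
∂L/∂z = ∂L/∂h · ∂h/∂z = 6 × 0 = 0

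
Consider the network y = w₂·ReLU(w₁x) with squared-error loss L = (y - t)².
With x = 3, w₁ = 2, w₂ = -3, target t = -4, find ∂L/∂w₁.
∂L/∂w₁ = 252

Forward pass:
z = w₁x = 2×3 = 6
h = ReLU(6) = 6
y = w₂h = -3×6 = -18

Backward pass:
∂L/∂y = 2(y - t) = 2(-18 - -4) = -28
∂y/∂h = w₂ = -3
∂h/∂z = 1 (ReLU derivative)
∂z/∂w₁ = x = 3

∂L/∂w₁ = -28 × -3 × 1 × 3 = 252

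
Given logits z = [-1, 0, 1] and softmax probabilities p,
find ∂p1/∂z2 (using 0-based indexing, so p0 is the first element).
∂p1/∂z2 = -0.1628

p = softmax(z) = [0.09003, 0.2447, 0.6652]
p1 = 0.2447, p2 = 0.6652

∂p1/∂z2 = -p1 × p2 = -0.2447 × 0.6652 = -0.1628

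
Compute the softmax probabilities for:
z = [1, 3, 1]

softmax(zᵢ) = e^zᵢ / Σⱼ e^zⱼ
p = [0.1065, 0.787, 0.1065]

exp(z) = [2.718, 20.09, 2.718]
Sum = 25.52
p = [0.1065, 0.787, 0.1065]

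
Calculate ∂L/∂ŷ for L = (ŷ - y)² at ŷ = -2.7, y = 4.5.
∂L/∂ŷ = -14.4

∂L/∂ŷ = 2(ŷ - y) = 2(-2.7 - 4.5) = 2(-7.2) = -14.4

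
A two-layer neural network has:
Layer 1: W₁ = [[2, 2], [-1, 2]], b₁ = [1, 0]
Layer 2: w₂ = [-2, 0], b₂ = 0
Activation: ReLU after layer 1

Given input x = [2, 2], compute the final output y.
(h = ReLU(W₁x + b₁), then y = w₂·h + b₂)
y = -18

Layer 1 pre-activation: z₁ = [9, 2]
After ReLU: h = [9, 2]
Layer 2 output: y = -2×9 + 0×2 + 0 = -18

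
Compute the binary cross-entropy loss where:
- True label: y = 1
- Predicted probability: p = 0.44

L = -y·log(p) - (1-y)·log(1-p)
L = 0.821

L = -1·log(0.44) - 0·log(0.56) = -log(0.44) = 0.821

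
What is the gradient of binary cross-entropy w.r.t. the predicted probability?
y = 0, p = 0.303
∂L/∂p = 1.435

∂L/∂p = -y/p + (1-y)/(1-p) = 0 + 1/0.697 = 1.435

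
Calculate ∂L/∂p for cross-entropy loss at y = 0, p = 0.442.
∂L/∂p = 1.792

∂L/∂p = -y/p + (1-y)/(1-p) = 0 + 1/0.558 = 1.792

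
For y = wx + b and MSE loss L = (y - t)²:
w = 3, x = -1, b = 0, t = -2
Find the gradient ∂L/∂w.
∂L/∂w = 2

y = wx + b = (3)(-1) + 0 = -3
∂L/∂y = 2(y - t) = 2(-3 - -2) = -2
∂y/∂w = x = -1
∂L/∂w = ∂L/∂y · ∂y/∂w = -2 × -1 = 2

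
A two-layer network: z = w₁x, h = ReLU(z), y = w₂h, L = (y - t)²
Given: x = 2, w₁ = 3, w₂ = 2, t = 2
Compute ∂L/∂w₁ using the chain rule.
∂L/∂w₁ = 80

Forward pass:
z = w₁x = 3×2 = 6
h = ReLU(6) = 6
y = w₂h = 2×6 = 12

Backward pass:
∂L/∂y = 2(y - t) = 2(12 - 2) = 20
∂y/∂h = w₂ = 2
∂h/∂z = 1 (ReLU derivative)
∂z/∂w₁ = x = 2

∂L/∂w₁ = 20 × 2 × 1 × 2 = 80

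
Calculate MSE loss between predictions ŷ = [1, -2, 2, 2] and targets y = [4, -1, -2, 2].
MSE = 6.5

MSE = (1/4)((1-4)² + (-2--1)² + (2--2)² + (2-2)²) = (1/4)(9 + 1 + 16 + 0) = 6.5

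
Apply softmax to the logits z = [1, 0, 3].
p = [0.1142, 0.042, 0.8438]

exp(z) = [2.718, 1, 20.09]
Sum = 23.8
p = [0.1142, 0.042, 0.8438]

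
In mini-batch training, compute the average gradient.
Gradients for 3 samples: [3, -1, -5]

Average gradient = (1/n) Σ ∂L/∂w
Average gradient = -1

Average = (1/3)(3 + -1 + -5) = -3/3 = -1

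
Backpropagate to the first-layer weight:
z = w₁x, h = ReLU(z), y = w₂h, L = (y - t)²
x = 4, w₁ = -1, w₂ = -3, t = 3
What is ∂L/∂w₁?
∂L/∂w₁ = 0

Forward pass:
z = w₁x = -1×4 = -4
h = ReLU(-4) = 0
y = w₂h = -3×0 = 0

Backward pass:
∂L/∂y = 2(y - t) = 2(0 - 3) = -6
∂y/∂h = w₂ = -3
∂h/∂z = 0 (ReLU derivative)
∂z/∂w₁ = x = 4

∂L/∂w₁ = -6 × -3 × 0 × 4 = 0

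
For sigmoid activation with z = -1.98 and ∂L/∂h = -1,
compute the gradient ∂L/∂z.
∂L/∂z = -0.1066

σ(-1.98) = 0.1213
σ'(-1.98) = σ(-1.98)(1 - σ(-1.98)) = 0.1213 × 0.8787 = 0.1066
∂L/∂z = ∂L/∂h · σ'(z) = -1 × 0.1066 = -0.1066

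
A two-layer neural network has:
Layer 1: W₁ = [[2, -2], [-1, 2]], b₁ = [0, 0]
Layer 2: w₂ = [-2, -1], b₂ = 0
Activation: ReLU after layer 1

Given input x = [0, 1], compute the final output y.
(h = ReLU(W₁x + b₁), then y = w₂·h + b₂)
y = -2

Layer 1 pre-activation: z₁ = [-2, 2]
After ReLU: h = [0, 2]
Layer 2 output: y = -2×0 + -1×2 + 0 = -2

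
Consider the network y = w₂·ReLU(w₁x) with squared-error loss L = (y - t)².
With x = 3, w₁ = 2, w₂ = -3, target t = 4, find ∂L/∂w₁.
∂L/∂w₁ = 396

Forward pass:
z = w₁x = 2×3 = 6
h = ReLU(6) = 6
y = w₂h = -3×6 = -18

Backward pass:
∂L/∂y = 2(y - t) = 2(-18 - 4) = -44
∂y/∂h = w₂ = -3
∂h/∂z = 1 (ReLU derivative)
∂z/∂w₁ = x = 3

∂L/∂w₁ = -44 × -3 × 1 × 3 = 396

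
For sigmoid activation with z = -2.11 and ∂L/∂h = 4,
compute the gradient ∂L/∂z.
∂L/∂z = 0.3857

σ(-2.11) = 0.1081
σ'(-2.11) = σ(-2.11)(1 - σ(-2.11)) = 0.1081 × 0.8919 = 0.09644
∂L/∂z = ∂L/∂h · σ'(z) = 4 × 0.09644 = 0.3857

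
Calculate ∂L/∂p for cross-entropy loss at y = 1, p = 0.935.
∂L/∂p = -1.07

∂L/∂p = -y/p + (1-y)/(1-p) = -1/0.935 + 0 = -1.07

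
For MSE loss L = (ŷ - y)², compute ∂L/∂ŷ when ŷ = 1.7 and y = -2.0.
∂L/∂ŷ = 7.4

∂L/∂ŷ = 2(ŷ - y) = 2(1.7 - -2.0) = 2(3.7) = 7.4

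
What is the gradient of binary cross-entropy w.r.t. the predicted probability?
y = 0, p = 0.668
∂L/∂p = 3.012

∂L/∂p = -y/p + (1-y)/(1-p) = 0 + 1/0.332 = 3.012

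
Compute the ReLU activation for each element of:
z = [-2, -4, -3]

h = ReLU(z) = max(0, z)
h = [0, 0, 0]

ReLU applied element-wise: max(0,-2)=0, max(0,-4)=0, max(0,-3)=0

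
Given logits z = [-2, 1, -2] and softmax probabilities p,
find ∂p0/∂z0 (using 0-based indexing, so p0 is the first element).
∂p0/∂z0 = 0.04323

p = softmax(z) = [0.04528, 0.9094, 0.04528]
p0 = 0.04528

∂p0/∂z0 = p0(1 - p0) = 0.04528 × (1 - 0.04528) = 0.04323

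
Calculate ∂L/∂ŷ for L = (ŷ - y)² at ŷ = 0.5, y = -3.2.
∂L/∂ŷ = 7.4

∂L/∂ŷ = 2(ŷ - y) = 2(0.5 - -3.2) = 2(3.7) = 7.4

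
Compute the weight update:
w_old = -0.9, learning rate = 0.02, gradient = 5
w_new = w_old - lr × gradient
w_new = -1

w_new = w - η·∂L/∂w = -0.9 - 0.02×(5) = -0.9 - (0.1) = -1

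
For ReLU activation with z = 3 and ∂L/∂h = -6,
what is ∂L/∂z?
∂L/∂z = -6

h = ReLU(3) = 3
Since z > 0: ∂h/∂z = 1
∂L/∂z = ∂L/∂h · ∂h/∂z = -6 × 1 = -6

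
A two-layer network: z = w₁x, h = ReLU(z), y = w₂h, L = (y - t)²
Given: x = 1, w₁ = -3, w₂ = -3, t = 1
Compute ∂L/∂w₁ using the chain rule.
∂L/∂w₁ = 0

Forward pass:
z = w₁x = -3×1 = -3
h = ReLU(-3) = 0
y = w₂h = -3×0 = 0

Backward pass:
∂L/∂y = 2(y - t) = 2(0 - 1) = -2
∂y/∂h = w₂ = -3
∂h/∂z = 0 (ReLU derivative)
∂z/∂w₁ = x = 1

∂L/∂w₁ = -2 × -3 × 0 × 1 = 0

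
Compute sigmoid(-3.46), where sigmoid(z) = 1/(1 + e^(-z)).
0.03047

sigmoid(-3.46) = 1/(1 + e^(3.46)) = 1/(1 + 31.82) = 0.03047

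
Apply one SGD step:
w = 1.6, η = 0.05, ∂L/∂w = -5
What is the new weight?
w_new = 1.85

w_new = w - η·∂L/∂w = 1.6 - 0.05×(-5) = 1.6 - (-0.25) = 1.85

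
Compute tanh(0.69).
0.598

tanh(0.69) = (e^(0.69) - e^(-0.69))/(e^(0.69) + e^(-0.69)) = 0.598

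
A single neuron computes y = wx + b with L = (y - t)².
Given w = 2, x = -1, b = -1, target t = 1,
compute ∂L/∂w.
∂L/∂w = 8

y = wx + b = (2)(-1) + -1 = -3
∂L/∂y = 2(y - t) = 2(-3 - 1) = -8
∂y/∂w = x = -1
∂L/∂w = ∂L/∂y · ∂y/∂w = -8 × -1 = 8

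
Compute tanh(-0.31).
-0.3004

tanh(-0.31) = (e^(-0.31) - e^(0.31))/(e^(-0.31) + e^(0.31)) = -0.3004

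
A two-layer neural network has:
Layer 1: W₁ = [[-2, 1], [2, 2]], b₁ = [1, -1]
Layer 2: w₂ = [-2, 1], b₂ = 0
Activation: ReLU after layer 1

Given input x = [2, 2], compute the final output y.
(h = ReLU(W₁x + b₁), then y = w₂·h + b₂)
y = 7

Layer 1 pre-activation: z₁ = [-1, 7]
After ReLU: h = [0, 7]
Layer 2 output: y = -2×0 + 1×7 + 0 = 7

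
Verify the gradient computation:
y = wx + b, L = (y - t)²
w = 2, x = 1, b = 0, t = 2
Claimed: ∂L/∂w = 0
Correct

y = (2)(1) + 0 = 2
∂L/∂y = 2(y - t) = 2(2 - 2) = 0
∂y/∂w = x = 1
∂L/∂w = 0 × 1 = 0

Claimed value: 0
Correct: The correct gradient is 0.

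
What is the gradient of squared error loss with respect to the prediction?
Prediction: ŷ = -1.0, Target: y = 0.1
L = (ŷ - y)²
∂L/∂ŷ = -2.2

∂L/∂ŷ = 2(ŷ - y) = 2(-1.0 - 0.1) = 2(-1.1) = -2.2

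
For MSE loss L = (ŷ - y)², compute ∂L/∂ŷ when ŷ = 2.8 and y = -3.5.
∂L/∂ŷ = 12.6

∂L/∂ŷ = 2(ŷ - y) = 2(2.8 - -3.5) = 2(6.3) = 12.6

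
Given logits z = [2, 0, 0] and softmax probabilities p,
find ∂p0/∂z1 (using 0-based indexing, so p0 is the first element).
∂p0/∂z1 = -0.08382

p = softmax(z) = [0.787, 0.1065, 0.1065]
p0 = 0.787, p1 = 0.1065

∂p0/∂z1 = -p0 × p1 = -0.787 × 0.1065 = -0.08382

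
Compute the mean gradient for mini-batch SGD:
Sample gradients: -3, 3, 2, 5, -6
Average gradient = 0.2

Average = (1/5)(-3 + 3 + 2 + 5 + -6) = 1/5 = 0.2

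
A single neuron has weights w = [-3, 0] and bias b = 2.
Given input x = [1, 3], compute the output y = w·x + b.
y = -1

y = (-3)(1) + (0)(3) + 2 = -1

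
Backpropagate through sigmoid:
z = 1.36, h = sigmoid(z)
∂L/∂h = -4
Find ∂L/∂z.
∂L/∂z = -0.6501

σ(1.36) = 0.7958
σ'(1.36) = σ(1.36)(1 - σ(1.36)) = 0.7958 × 0.2042 = 0.1625
∂L/∂z = ∂L/∂h · σ'(z) = -4 × 0.1625 = -0.6501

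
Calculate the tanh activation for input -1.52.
-0.9087

tanh(-1.52) = (e^(-1.52) - e^(1.52))/(e^(-1.52) + e^(1.52)) = -0.9087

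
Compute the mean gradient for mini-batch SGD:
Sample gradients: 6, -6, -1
Average gradient = -0.3333

Average = (1/3)(6 + -6 + -1) = -1/3 = -0.3333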